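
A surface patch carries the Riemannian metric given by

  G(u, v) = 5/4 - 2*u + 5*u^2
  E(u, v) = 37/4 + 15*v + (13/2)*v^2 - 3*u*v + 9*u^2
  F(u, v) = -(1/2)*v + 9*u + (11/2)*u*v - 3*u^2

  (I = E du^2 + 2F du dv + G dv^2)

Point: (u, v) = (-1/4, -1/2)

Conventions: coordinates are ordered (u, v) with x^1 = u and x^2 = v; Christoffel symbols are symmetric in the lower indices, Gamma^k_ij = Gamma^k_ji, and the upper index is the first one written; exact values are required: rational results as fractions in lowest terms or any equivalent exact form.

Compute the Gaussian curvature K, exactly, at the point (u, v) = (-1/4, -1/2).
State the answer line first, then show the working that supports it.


Answer: K = -1088/113535

E = 57/16, F = -3/2, G = 33/16, EG - F^2 = 1305/256 at the point
E_u = -3, E_v = 37/4, F_u = 31/4, F_v = -15/8, G_u = -9/2, G_v = 0
E_vv = 13, F_uv = 11/2, G_uu = 10
Compute both Brioschi determinants and normalise by (EG - F^2)^2.
M1 = [[-E_vv/2 + F_uv - G_uu/2, E_u/2, F_u - E_v/2], [F_v - G_u/2, E, F], [G_v/2, F, G]] = [[-6, -3/2, 25/8], [3/8, 57/16, -3/2], [0, -3/2, 33/16]]; det M1 = -7983/256
M2 = [[0, E_v/2, G_u/2], [E_v/2, E, F], [G_u/2, F, G]] = [[0, 37/8, -9/4], [37/8, 57/16, -3/2], [-9/4, -3/2, 33/16]]; det M2 = -31677/1024
det M1 - det M2 = -255/1024; K = -255/1024 / (1305/256)^2 = -1088/113535


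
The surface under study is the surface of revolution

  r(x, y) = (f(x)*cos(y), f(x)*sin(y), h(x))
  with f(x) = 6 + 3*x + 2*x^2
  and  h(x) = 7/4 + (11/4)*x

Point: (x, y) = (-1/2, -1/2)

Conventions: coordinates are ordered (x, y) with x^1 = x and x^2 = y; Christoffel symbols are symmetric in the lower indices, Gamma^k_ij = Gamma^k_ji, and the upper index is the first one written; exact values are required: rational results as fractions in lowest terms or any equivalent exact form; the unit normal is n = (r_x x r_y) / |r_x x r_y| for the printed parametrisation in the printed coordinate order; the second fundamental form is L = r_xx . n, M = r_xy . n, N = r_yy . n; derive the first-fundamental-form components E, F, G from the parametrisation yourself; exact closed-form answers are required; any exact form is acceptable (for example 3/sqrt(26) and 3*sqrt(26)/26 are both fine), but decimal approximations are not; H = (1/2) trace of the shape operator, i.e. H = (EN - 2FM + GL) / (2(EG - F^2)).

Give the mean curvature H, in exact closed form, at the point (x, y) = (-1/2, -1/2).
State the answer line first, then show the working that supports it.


Answer: H = -2013*sqrt(137)/187690

f = 5, f' = 1, f'' = 4, h' = 11/4, h'' = 0
E = 137/16, F = 0, G = 25; answer radicand W^2 = 137/16
unnormalised second-form numerators: l = -11, m = 0, n = 55/4; L = l/sqrt(137/16), and similarly M = m/sqrt(W^2), N = n/sqrt(W^2)
H = (E*n - 2*F*m + G*l) / (2*(EG - F^2)*sqrt(W^2)); E*n - 2*F*m + G*l = -10065/64, EG - F^2 = 3425/16, so H = (-2013/5480)/sqrt(137/16)


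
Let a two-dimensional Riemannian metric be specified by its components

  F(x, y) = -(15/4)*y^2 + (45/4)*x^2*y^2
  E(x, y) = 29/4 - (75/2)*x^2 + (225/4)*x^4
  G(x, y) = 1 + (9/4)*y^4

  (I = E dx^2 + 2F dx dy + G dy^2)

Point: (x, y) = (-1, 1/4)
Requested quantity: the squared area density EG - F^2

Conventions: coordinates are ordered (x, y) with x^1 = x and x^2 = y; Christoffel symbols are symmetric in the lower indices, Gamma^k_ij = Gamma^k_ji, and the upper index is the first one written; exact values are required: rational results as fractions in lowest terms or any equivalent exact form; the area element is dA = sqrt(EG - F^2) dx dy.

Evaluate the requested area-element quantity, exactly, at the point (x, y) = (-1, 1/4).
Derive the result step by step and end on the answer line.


E = 26, F = 15/32, G = 1033/1024; EG - F^2 = 26633/1024

Answer: EG - F^2 = 26633/1024


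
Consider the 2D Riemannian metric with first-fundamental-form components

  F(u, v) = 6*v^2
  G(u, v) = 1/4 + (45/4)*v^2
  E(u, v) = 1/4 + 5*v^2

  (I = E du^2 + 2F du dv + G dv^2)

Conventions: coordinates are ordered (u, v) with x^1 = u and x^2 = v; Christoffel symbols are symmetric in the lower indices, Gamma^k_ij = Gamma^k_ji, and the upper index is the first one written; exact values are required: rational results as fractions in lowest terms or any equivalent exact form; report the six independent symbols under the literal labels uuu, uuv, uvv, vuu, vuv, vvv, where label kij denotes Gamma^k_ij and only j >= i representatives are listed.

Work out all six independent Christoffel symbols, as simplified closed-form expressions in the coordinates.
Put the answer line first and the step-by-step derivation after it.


Answer: Gamma_uuu = 480*v^3/(324*v^4 + 65*v^2 + 1), Gamma_uuv = (900*v^3 + 20*v)/(324*v^4 + 65*v^2 + 1), Gamma_uvv = (1080*v^3 + 48*v)/(324*v^4 + 65*v^2 + 1), Gamma_vuu = (-400*v^3 - 20*v)/(324*v^4 + 65*v^2 + 1), Gamma_vuv = -480*v^3/(324*v^4 + 65*v^2 + 1), Gamma_vvv = (-252*v^3 + 45*v)/(324*v^4 + 65*v^2 + 1)

E = 1/4 + 5*v^2; F = 6*v^2; G = 1/4 + (45/4)*v^2
Gamma^k_ij = (1/2) g^{kl} (d_i g_jl + d_j g_il - d_l g_ij), with g^inv = (1/(EG-F^2)) [[G, -F], [-F, E]]
first partials: E_u = 0, E_v = 10*v, F_u = 0, F_v = 12*v, G_u = 0, G_v = (45/2)*v
D = EG - F^2 = 1/16 + (65/16)*v^2 + (81/4)*v^4
expanded: Gamma^u_uu = (G E_u - 2F F_u + F E_v)/(2D), Gamma^u_uv = (G E_v - F G_u)/(2D), Gamma^u_vv = (2G F_v - G G_u - F G_v)/(2D), Gamma^v_uu = (2E F_u - E E_v - F E_u)/(2D), Gamma^v_uv = (E G_u - F E_v)/(2D), Gamma^v_vv = (E G_v - 2F F_v + F G_u)/(2D); substitute and cancel common factors


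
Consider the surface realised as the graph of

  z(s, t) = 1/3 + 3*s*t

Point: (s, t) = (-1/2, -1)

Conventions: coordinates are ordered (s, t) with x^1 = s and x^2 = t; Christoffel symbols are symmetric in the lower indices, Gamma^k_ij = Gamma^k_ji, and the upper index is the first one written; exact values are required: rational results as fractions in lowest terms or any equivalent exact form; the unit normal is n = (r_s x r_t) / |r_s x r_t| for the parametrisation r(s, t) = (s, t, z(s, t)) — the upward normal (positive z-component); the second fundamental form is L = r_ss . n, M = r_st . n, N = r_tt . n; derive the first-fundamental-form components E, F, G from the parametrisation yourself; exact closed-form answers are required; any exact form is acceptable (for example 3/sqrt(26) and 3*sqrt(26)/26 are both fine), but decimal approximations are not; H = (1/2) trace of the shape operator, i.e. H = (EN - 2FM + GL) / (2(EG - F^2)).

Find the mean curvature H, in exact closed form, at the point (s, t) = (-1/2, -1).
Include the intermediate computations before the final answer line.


z_s = -3, z_t = -3/2, z_ss = 0, z_st = 3, z_tt = 0
E = 10, F = 9/2, G = 13/4; answer radicand W^2 = 49/4
unnormalised second-form numerators: l = 0, m = 3, n = 0; L = l/sqrt(49/4), and similarly M = m/sqrt(W^2), N = n/sqrt(W^2)
H = (E*n - 2*F*m + G*l) / (2*(EG - F^2)*sqrt(W^2)); E*n - 2*F*m + G*l = -27, EG - F^2 = 49/4, so H = (-54/49)/sqrt(49/4)

Answer: H = -108/343


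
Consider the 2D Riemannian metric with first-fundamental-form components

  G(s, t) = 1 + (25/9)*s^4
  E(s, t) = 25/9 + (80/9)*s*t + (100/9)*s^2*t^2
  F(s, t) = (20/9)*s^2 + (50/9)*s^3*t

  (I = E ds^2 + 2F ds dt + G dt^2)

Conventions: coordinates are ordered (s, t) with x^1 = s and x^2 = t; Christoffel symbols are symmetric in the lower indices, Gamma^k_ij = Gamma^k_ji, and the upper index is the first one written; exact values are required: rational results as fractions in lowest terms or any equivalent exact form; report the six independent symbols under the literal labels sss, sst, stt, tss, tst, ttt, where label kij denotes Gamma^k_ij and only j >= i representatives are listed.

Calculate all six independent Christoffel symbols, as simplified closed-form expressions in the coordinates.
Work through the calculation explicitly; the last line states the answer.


E = 25/9 + (80/9)*s*t + (100/9)*s^2*t^2; F = (20/9)*s^2 + (50/9)*s^3*t; G = 1 + (25/9)*s^4
Gamma^k_ij = (1/2) g^{kl} (d_i g_jl + d_j g_il - d_l g_ij), with g^inv = (1/(EG-F^2)) [[G, -F], [-F, E]]
first partials: E_s = (80/9)*t + (200/9)*s*t^2, E_t = (80/9)*s + (200/9)*s^2*t, F_s = (40/9)*s + (50/3)*s^2*t, F_t = (50/9)*s^3, G_s = (100/9)*s^3, G_t = 0
D = EG - F^2 = 25/9 + (80/9)*s*t + (100/9)*s^2*t^2 + (25/9)*s^4
expanded: Gamma^s_ss = (G E_s - 2F F_s + F E_t)/(2D), Gamma^s_st = (G E_t - F G_s)/(2D), Gamma^s_tt = (2G F_t - G G_s - F G_t)/(2D), Gamma^t_ss = (2E F_s - E E_t - F E_s)/(2D), Gamma^t_st = (E G_s - F E_t)/(2D), Gamma^t_tt = (E G_t - 2F F_t + F G_s)/(2D); substitute and cancel common factors

Answer: Gamma_sss = (20*s*t^2 + 8*t)/(5*s^4 + 20*s^2*t^2 + 16*s*t + 5), Gamma_sst = (20*s^2*t + 8*s)/(5*s^4 + 20*s^2*t^2 + 16*s*t + 5), Gamma_stt = 0, Gamma_tss = 10*s^2*t/(5*s^4 + 20*s^2*t^2 + 16*s*t + 5), Gamma_tst = 10*s^3/(5*s^4 + 20*s^2*t^2 + 16*s*t + 5), Gamma_ttt = 0


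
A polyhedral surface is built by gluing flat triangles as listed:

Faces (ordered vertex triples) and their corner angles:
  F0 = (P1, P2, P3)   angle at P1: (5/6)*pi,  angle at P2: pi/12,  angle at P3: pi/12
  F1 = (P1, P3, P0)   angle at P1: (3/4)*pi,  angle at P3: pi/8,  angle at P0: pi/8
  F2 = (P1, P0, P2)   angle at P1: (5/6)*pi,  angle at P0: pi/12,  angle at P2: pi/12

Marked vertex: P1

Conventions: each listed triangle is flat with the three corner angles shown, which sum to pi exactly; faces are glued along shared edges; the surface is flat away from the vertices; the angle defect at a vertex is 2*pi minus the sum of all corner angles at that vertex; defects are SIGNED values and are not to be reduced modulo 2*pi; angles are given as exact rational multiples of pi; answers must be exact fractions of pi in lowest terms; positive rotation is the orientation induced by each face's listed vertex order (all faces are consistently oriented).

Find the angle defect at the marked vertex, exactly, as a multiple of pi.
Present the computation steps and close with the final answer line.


Sum of corner angles at P1: (29/12)*pi
defect = 2*pi - (29/12)*pi

Answer: defect(P1) = (-5/12)*pi


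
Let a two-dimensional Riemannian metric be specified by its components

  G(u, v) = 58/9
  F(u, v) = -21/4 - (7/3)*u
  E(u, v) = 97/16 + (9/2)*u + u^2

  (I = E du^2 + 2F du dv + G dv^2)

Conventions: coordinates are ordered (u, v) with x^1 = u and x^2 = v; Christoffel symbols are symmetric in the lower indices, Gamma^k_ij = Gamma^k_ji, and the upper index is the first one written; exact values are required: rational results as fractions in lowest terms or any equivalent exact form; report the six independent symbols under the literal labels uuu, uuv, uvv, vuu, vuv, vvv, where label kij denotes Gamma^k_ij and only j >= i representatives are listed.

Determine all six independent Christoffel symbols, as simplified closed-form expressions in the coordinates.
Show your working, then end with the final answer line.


E = 97/16 + (9/2)*u + u^2; F = -21/4 - (7/3)*u; G = 58/9
Gamma^k_ij = (1/2) g^{kl} (d_i g_jl + d_j g_il - d_l g_ij), with g^inv = (1/(EG-F^2)) [[G, -F], [-F, E]]
first partials: E_u = 9/2 + 2*u, E_v = 0, F_u = -7/3, F_v = 0, G_u = 0, G_v = 0
D = EG - F^2 = 1657/144 + (9/2)*u + u^2
expanded: Gamma^u_uu = (G E_u - 2F F_u + F E_v)/(2D), Gamma^u_uv = (G E_v - F G_u)/(2D), Gamma^u_vv = (2G F_v - G G_u - F G_v)/(2D), Gamma^v_uu = (2E F_u - E E_v - F E_u)/(2D), Gamma^v_uv = (E G_u - F E_v)/(2D), Gamma^v_vv = (E G_v - 2F F_v + F G_u)/(2D); substitute and cancel common factors

Answer: Gamma_uuu = (144*u + 324)/(144*u^2 + 648*u + 1657), Gamma_uuv = 0, Gamma_uvv = 0, Gamma_vuu = -336/(144*u^2 + 648*u + 1657), Gamma_vuv = 0, Gamma_vvv = 0


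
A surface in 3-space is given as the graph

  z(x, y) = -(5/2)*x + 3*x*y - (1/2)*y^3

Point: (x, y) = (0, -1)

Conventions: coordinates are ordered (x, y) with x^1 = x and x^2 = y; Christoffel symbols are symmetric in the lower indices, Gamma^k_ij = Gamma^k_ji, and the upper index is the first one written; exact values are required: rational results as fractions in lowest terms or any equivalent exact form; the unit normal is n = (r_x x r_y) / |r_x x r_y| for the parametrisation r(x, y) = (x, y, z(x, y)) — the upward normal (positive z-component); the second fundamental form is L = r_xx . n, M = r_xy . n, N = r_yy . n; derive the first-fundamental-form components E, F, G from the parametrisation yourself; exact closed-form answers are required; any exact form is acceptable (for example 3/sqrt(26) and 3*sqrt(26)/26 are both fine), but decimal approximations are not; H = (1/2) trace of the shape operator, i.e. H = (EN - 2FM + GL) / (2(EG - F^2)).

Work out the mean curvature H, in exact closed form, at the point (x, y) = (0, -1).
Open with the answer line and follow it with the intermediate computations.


Answer: H = 177*sqrt(134)/17956

z_x = -11/2, z_y = -3/2, z_xx = 0, z_xy = 3, z_yy = 3
E = 125/4, F = 33/4, G = 13/4; answer radicand W^2 = 67/2
unnormalised second-form numerators: l = 0, m = 3, n = 3; L = l/sqrt(67/2), and similarly M = m/sqrt(W^2), N = n/sqrt(W^2)
H = (E*n - 2*F*m + G*l) / (2*(EG - F^2)*sqrt(W^2)); E*n - 2*F*m + G*l = 177/4, EG - F^2 = 67/2, so H = (177/268)/sqrt(67/2)


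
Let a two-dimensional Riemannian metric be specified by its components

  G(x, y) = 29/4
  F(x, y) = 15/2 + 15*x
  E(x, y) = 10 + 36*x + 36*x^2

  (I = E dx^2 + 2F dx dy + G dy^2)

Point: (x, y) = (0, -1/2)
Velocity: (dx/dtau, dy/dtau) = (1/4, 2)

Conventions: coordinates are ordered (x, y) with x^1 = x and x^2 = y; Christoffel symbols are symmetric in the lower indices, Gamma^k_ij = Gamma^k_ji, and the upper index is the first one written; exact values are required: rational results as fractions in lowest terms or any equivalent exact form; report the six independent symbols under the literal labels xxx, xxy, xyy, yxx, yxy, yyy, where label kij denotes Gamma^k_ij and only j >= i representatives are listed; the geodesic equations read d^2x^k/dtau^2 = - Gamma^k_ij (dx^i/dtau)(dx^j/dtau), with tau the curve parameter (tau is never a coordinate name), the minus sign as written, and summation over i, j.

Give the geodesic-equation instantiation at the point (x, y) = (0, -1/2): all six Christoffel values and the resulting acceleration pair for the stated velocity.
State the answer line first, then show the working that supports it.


Answer: Gamma_xxx = 72/65, Gamma_xxy = 0, Gamma_xyy = 0, Gamma_yxx = 12/13, Gamma_yxy = 0, Gamma_yyy = 0; accelerations (d^2x/dtau^2, d^2y/dtau^2) = (-9/130, -3/52)

E = 10, F = 15/2, G = 29/4 at the point
E_x = 36, E_y = 0, F_x = 15, F_y = 0, G_x = 0, G_y = 0
EG - F^2 = 65/4;  g^inv = (4/65) * [[29/4, -15/2], [-15/2, 10]]
first-kind symbols [ij,l] = (1/2)(d_i g_jl + d_j g_il - d_l g_ij): [xx,x] = E_x/2 = 18, [xx,y] = F_x - E_y/2 = 15, [xy,x] = E_y/2 = 0, [xy,y] = G_x/2 = 0, [yy,x] = F_y - G_x/2 = 0, [yy,y] = G_y/2 = 0
Gamma^x_ij = (G*[ij,x] - F*[ij,y])/(EG - F^2), Gamma^y_ij = (E*[ij,y] - F*[ij,x])/(EG - F^2)
Gamma_xxx = 72/65, Gamma_xxy = 0, Gamma_xyy = 0, Gamma_yxx = 12/13, Gamma_yxy = 0, Gamma_yyy = 0
d^2x/dtau^2 = -(Gamma_xxx*(1/4)^2 + 2*Gamma_xxy*(1/4)*(2) + Gamma_xyy*(2)^2) = -9/130
d^2y/dtau^2 = -(Gamma_yxx*(1/4)^2 + 2*Gamma_yxy*(1/4)*(2) + Gamma_yyy*(2)^2) = -3/52


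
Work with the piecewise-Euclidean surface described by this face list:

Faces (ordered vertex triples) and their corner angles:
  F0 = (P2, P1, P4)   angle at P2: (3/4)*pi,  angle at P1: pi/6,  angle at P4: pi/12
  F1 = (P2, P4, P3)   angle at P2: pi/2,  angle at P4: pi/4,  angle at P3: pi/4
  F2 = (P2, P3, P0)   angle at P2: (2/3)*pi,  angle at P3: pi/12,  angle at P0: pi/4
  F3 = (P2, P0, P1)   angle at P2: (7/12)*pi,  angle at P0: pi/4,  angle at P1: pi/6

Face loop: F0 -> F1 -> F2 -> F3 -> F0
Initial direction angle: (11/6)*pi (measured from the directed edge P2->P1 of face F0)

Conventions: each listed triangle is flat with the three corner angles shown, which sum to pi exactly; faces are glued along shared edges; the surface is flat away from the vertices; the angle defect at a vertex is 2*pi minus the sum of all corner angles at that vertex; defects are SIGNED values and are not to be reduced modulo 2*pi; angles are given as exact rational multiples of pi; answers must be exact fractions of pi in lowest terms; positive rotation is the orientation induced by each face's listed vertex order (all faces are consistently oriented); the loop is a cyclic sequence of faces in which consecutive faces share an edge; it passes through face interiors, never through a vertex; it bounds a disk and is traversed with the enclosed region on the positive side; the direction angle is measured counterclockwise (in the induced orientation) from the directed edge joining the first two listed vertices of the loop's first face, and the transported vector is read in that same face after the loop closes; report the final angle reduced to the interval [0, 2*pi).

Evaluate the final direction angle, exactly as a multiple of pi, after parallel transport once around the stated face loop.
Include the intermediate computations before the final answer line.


enclosed vertex P2: corner angles sum to (5/2)*pi, defect = 2*pi - (5/2)*pi = -pi/2
summing the enclosed defects onto the initial angle, mod 2*pi in the induced orientation:
final angle = (11/6)*pi - pi/2 = (4/3)*pi (mod 2*pi)

Answer: final direction angle = (4/3)*pi


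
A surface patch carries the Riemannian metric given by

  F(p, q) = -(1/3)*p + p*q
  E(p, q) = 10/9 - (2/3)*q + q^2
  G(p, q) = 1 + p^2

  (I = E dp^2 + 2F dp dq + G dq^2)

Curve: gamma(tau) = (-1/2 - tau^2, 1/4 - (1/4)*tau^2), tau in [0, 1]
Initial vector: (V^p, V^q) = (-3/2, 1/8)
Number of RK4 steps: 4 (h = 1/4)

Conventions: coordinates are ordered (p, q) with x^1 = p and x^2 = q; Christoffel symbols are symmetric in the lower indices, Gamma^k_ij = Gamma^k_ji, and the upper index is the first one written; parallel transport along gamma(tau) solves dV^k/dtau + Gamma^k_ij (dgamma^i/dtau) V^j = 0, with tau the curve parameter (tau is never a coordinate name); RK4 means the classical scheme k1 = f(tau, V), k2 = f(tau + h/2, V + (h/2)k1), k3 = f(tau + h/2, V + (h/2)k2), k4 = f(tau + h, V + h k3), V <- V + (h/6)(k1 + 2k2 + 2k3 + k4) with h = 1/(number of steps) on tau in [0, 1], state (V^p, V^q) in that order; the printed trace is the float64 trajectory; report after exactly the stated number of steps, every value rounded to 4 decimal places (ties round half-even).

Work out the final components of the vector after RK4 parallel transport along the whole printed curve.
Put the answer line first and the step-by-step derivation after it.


Answer: V^p = -1.4813, V^q = 0.2174

gamma'(tau) = (-2*tau, -(1/2)*tau); f(tau, V)^k = -Gamma^k_ij(gamma(tau)) gamma'^i(tau) V^j; h = 1/4; intermediate values shown to 6 dp
curve data and Christoffel symbols at the stage parameters:
  tau = 0.000000: gamma = (-0.500000, 0.250000), gamma' = (0.000000, 0.000000); Gamma_ppp = 0.000000, Gamma_ppq = -0.066298, Gamma_pqq = 0.000000, Gamma_qpp = 0.000000, Gamma_qpq = -0.397790, Gamma_qqq = 0.000000
  tau = 0.125000: gamma = (-0.515625, 0.246094), gamma' = (-0.250000, -0.062500); Gamma_ppp = 0.000000, Gamma_ppq = -0.068505, Gamma_pqq = 0.000000, Gamma_qpp = 0.000000, Gamma_qpq = -0.404894, Gamma_qqq = 0.000000
  tau = 0.250000: gamma = (-0.562500, 0.234375), gamma' = (-0.500000, -0.125000); Gamma_ppp = 0.000000, Gamma_ppq = -0.074618, Gamma_pqq = 0.000000, Gamma_qpp = 0.000000, Gamma_qpq = -0.424144, Gamma_qqq = 0.000000
  tau = 0.375000: gamma = (-0.640625, 0.214844), gamma' = (-0.750000, -0.187500); Gamma_ppp = 0.000000, Gamma_ppq = -0.083183, Gamma_pqq = 0.000000, Gamma_qpp = 0.000000, Gamma_qpq = -0.449738, Gamma_qqq = 0.000000
  tau = 0.500000: gamma = (-0.750000, 0.187500), gamma' = (-1.000000, -0.250000); Gamma_ppp = 0.000000, Gamma_ppq = -0.092080, Gamma_pqq = 0.000000, Gamma_qpp = 0.000000, Gamma_qpq = -0.473554, Gamma_qqq = 0.000000
  tau = 0.625000: gamma = (-0.890625, 0.152344), gamma' = (-1.250000, -0.312500); Gamma_ppp = 0.000000, Gamma_ppq = -0.099120, Gamma_pqq = 0.000000, Gamma_qpp = 0.000000, Gamma_qpq = -0.487754, Gamma_qqq = 0.000000
  tau = 0.750000: gamma = (-1.062500, 0.109375), gamma' = (-1.500000, -0.375000); Gamma_ppp = 0.000000, Gamma_ppq = -0.102777, Gamma_pqq = 0.000000, Gamma_qpp = 0.000000, Gamma_qpq = -0.487595, Gamma_qqq = 0.000000
  tau = 0.875000: gamma = (-1.265625, 0.058594), gamma' = (-1.750000, -0.437500); Gamma_ppp = 0.000000, Gamma_ppq = -0.102619, Gamma_pqq = 0.000000, Gamma_qpp = 0.000000, Gamma_qpq = -0.472726, Gamma_qqq = 0.000000
  tau = 1.000000: gamma = (-1.500000, 0.000000), gamma' = (-2.000000, -0.500000); Gamma_ppp = 0.000000, Gamma_ppq = -0.099174, Gamma_pqq = 0.000000, Gamma_qpp = 0.000000, Gamma_qpq = -0.446281, Gamma_qqq = 0.000000
step 0: V^p = -1.5000, V^q = 0.1250
step 1: k1 = (0.000000, 0.000000), k2 = (0.004282, 0.025306), k3 = (0.004225, 0.024972), k4 = (0.009084, 0.051638); V <- V + (h/6)(k1 + 2k2 + 2k3 + k4): V^p = -1.4989, V^q = 0.1313
step 2: k1 = (0.009081, 0.051616), k2 = (0.014764, 0.079823), k3 = (0.014533, 0.078574), k4 = (0.020519, 0.105524); V <- V + (h/6)(k1 + 2k2 + 2k3 + k4): V^p = -1.4952, V^q = 0.1511
step 3: k1 = (0.020508, 0.105470), k2 = (0.025882, 0.127362), k3 = (0.025522, 0.125592), k4 = (0.029250, 0.138765); V <- V + (h/6)(k1 + 2k2 + 2k3 + k4): V^p = -1.4889, V^q = 0.1823
step 4: k1 = (0.029272, 0.138873), k2 = (0.030817, 0.141961), k3 = (0.030739, 0.141602), k4 = (0.030259, 0.136164); V <- V + (h/6)(k1 + 2k2 + 2k3 + k4): V^p = -1.4813, V^q = 0.2174


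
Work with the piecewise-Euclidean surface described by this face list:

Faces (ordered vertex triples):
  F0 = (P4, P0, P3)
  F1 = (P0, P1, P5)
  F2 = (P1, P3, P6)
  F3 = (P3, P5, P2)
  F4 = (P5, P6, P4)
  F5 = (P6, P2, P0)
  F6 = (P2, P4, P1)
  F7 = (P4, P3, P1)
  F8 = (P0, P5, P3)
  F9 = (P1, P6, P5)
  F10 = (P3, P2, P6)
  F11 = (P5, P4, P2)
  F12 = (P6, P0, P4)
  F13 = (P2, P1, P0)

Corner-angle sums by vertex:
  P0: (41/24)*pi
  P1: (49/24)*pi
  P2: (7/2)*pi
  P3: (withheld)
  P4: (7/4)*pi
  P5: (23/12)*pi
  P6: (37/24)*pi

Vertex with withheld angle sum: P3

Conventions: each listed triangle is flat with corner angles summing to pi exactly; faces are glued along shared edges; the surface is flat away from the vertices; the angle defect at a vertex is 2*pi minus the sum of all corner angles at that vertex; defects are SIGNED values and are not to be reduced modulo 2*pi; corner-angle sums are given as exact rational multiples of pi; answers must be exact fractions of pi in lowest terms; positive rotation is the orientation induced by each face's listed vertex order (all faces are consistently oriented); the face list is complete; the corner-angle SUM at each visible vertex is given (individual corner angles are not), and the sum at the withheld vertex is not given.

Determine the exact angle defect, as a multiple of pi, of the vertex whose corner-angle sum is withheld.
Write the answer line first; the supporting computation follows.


Answer: defect(P3) = (11/24)*pi

V = 7, E = 21, F = 14; chi = V - E + F = 0
Gauss-Bonnet: total defect = 2*pi*chi = 0; visible defects sum to (-11/24)*pi


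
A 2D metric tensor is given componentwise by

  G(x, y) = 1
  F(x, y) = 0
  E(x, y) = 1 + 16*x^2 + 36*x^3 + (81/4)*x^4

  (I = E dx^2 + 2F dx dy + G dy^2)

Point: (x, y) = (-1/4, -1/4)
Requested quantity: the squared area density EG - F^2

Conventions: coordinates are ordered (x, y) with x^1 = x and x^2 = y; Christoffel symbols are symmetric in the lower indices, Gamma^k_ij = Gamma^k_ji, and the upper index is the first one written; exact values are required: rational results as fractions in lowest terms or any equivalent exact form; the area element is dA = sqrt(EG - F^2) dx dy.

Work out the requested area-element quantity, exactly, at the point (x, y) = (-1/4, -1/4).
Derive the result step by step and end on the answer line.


E = 1553/1024, F = 0, G = 1; EG - F^2 = 1553/1024

Answer: EG - F^2 = 1553/1024


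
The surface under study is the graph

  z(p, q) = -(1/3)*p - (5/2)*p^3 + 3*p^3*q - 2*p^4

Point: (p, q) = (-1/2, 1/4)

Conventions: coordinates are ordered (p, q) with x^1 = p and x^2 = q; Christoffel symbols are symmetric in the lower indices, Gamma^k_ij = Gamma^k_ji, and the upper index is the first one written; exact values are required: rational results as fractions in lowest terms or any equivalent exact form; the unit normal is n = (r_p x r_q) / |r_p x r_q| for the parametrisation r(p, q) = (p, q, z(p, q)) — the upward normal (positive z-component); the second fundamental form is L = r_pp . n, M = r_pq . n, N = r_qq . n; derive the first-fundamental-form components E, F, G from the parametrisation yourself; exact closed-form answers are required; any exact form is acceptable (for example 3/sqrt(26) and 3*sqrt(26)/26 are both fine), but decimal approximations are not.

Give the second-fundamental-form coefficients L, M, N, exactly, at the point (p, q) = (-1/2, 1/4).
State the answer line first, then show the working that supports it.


Answer: L = -36*sqrt(3589)/3589, M = 108*sqrt(3589)/3589, N = 0

z_p = -31/48, z_q = -3/8, z_pp = -3/4, z_pq = 9/4, z_qq = 0
E = 3265/2304, F = 31/128, G = 73/64; answer radicand W^2 = 3589/2304
unnormalised second-form numerators: l = -3/4, m = 9/4, n = 0; L = l/sqrt(3589/2304), and similarly M = m/sqrt(W^2), N = n/sqrt(W^2)


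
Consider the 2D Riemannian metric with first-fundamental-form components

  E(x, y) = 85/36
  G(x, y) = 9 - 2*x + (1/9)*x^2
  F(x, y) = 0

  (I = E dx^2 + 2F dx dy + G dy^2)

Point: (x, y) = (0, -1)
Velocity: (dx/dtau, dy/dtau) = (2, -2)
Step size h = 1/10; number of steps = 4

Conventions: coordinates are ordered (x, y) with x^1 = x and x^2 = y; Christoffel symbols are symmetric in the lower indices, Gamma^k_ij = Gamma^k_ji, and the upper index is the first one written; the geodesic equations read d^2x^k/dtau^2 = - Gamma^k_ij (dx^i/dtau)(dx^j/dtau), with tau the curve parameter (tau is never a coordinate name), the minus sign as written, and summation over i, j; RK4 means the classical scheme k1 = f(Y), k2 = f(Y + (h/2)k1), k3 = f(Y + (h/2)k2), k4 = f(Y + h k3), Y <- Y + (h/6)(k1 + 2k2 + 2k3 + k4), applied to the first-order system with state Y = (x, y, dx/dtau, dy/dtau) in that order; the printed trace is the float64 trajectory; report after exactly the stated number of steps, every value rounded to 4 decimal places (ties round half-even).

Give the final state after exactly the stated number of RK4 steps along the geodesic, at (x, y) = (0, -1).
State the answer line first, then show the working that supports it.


Answer: x = 0.6526, y = -1.8677, dx/dtau = 1.2341, dy/dtau = -2.3249

f(Y) = (dx/dtau, dy/dtau, -Gamma^x_ij Y'^i Y'^j, -Gamma^y_ij Y'^i Y'^j) with the Gammas evaluated at the stage position; h = 0.100000; intermediate values shown to 6 dp
step 0: x = 0.0000, y = -1.0000, dx/dtau = 2.0000, dy/dtau = -2.0000
step 1:
  k1: at (x, y) = (0.000000, -1.000000), (dx/dtau, dy/dtau) = (2.000000, -2.000000); Gamma_xxx = 0.000000, Gamma_xxy = 0.000000, Gamma_xyy = 0.423529, Gamma_yxx = 0.000000, Gamma_yxy = -0.111111, Gamma_yyy = 0.000000; k1 = (2.000000, -2.000000, -1.694118, -0.888889)
  k2: at (x, y) = (0.100000, -1.100000), (dx/dtau, dy/dtau) = (1.915294, -2.044444); Gamma_xxx = 0.000000, Gamma_xxy = 0.000000, Gamma_xyy = 0.418824, Gamma_yxx = 0.000000, Gamma_yxy = -0.112360, Gamma_yyy = 0.000000; k2 = (1.915294, -2.044444, -1.750579, -0.879935)
  k3: at (x, y) = (0.095765, -1.102222), (dx/dtau, dy/dtau) = (1.912471, -2.043997); Gamma_xxx = 0.000000, Gamma_xxy = 0.000000, Gamma_xyy = 0.419023, Gamma_yxx = 0.000000, Gamma_yxy = -0.112306, Gamma_yyy = 0.000000; k3 = (1.912471, -2.043997, -1.750645, -0.878028)
  k4: at (x, y) = (0.191247, -1.204400), (dx/dtau, dy/dtau) = (1.824935, -2.087803); Gamma_xxx = 0.000000, Gamma_xxy = 0.000000, Gamma_xyy = 0.414530, Gamma_yxx = 0.000000, Gamma_yxy = -0.113523, Gamma_yyy = 0.000000; k4 = (1.824935, -2.087803, -1.806901, -0.865073)
  Y <- Y + (h/6)(k1 + 2k2 + 2k3 + k4): x = 0.1913, y = -1.2044, dx/dtau = 1.8249, dy/dtau = -2.0878
step 2:
  k1: at (x, y) = (0.191341, -1.204411), (dx/dtau, dy/dtau) = (1.824942, -2.087831); Gamma_xxx = 0.000000, Gamma_xxy = 0.000000, Gamma_xyy = 0.414525, Gamma_yxx = 0.000000, Gamma_yxy = -0.113525, Gamma_yyy = 0.000000; k1 = (1.824942, -2.087831, -1.806932, -0.865097)
  k2: at (x, y) = (0.282588, -1.308803), (dx/dtau, dy/dtau) = (1.734596, -2.131086); Gamma_xxx = 0.000000, Gamma_xxy = 0.000000, Gamma_xyy = 0.410231, Gamma_yxx = 0.000000, Gamma_yxy = -0.114713, Gamma_yyy = 0.000000; k2 = (1.734596, -2.131086, -1.863077, -0.848090)
  k3: at (x, y) = (0.278071, -1.310966), (dx/dtau, dy/dtau) = (1.731788, -2.130236); Gamma_xxx = 0.000000, Gamma_xxy = 0.000000, Gamma_xyy = 0.410444, Gamma_yxx = 0.000000, Gamma_yxy = -0.114654, Gamma_yyy = 0.000000; k3 = (1.731788, -2.130236, -1.862555, -0.845941)
  k4: at (x, y) = (0.364520, -1.417435), (dx/dtau, dy/dtau) = (1.638687, -2.172426); Gamma_xxx = 0.000000, Gamma_xxy = 0.000000, Gamma_xyy = 0.406376, Gamma_yxx = 0.000000, Gamma_yxy = -0.115801, Gamma_yyy = 0.000000; k4 = (1.638687, -2.172426, -1.917862, -0.824488)
  Y <- Y + (h/6)(k1 + 2k2 + 2k3 + k4): x = 0.3646, y = -1.4175, dx/dtau = 1.6387, dy/dtau = -2.1725
step 3:
  k1: at (x, y) = (0.364614, -1.417460), (dx/dtau, dy/dtau) = (1.638675, -2.172459); Gamma_xxx = 0.000000, Gamma_xxy = 0.000000, Gamma_xyy = 0.406371, Gamma_yxx = 0.000000, Gamma_yxy = -0.115803, Gamma_yyy = 0.000000; k1 = (1.638675, -2.172459, -1.917900, -0.824504)
  k2: at (x, y) = (0.446548, -1.526083), (dx/dtau, dy/dtau) = (1.542780, -2.213684); Gamma_xxx = 0.000000, Gamma_xxy = 0.000000, Gamma_xyy = 0.402515, Gamma_yxx = 0.000000, Gamma_yxy = -0.116912, Gamma_yyy = 0.000000; k2 = (1.542780, -2.213684, -1.972485, -0.798561)
  k3: at (x, y) = (0.441753, -1.528144), (dx/dtau, dy/dtau) = (1.540050, -2.212387); Gamma_xxx = 0.000000, Gamma_xxy = 0.000000, Gamma_xyy = 0.402741, Gamma_yxx = 0.000000, Gamma_yxy = -0.116846, Gamma_yyy = 0.000000; k3 = (1.540050, -2.212387, -1.971279, -0.796235)
  k4: at (x, y) = (0.518619, -1.638698), (dx/dtau, dy/dtau) = (1.441547, -2.252082); Gamma_xxx = 0.000000, Gamma_xxy = 0.000000, Gamma_xyy = 0.399124, Gamma_yxx = 0.000000, Gamma_yxy = -0.117905, Gamma_yyy = 0.000000; k4 = (1.441547, -2.252082, -2.024306, -0.765555)
  Y <- Y + (h/6)(k1 + 2k2 + 2k3 + k4): x = 0.5187, y = -1.6387, dx/dtau = 1.4415, dy/dtau = -2.2521
step 4:
  k1: at (x, y) = (0.518712, -1.638738), (dx/dtau, dy/dtau) = (1.441512, -2.252120); Gamma_xxx = 0.000000, Gamma_xxy = 0.000000, Gamma_xyy = 0.399119, Gamma_yxx = 0.000000, Gamma_yxy = -0.117907, Gamma_yyy = 0.000000; k1 = (1.441512, -2.252120, -2.024351, -0.765558)
  k2: at (x, y) = (0.590788, -1.751344), (dx/dtau, dy/dtau) = (1.340295, -2.290398); Gamma_xxx = 0.000000, Gamma_xxy = 0.000000, Gamma_xyy = 0.395728, Gamma_yxx = 0.000000, Gamma_yxy = -0.118917, Gamma_yyy = 0.000000; k2 = (1.340295, -2.290398, -2.075956, -0.730106)
  k3: at (x, y) = (0.585727, -1.753258), (dx/dtau, dy/dtau) = (1.337715, -2.288625); Gamma_xxx = 0.000000, Gamma_xxy = 0.000000, Gamma_xyy = 0.395966, Gamma_yxx = 0.000000, Gamma_yxy = -0.118846, Gamma_yyy = 0.000000; k3 = (1.337715, -2.288625, -2.073991, -0.727699)
  k4: at (x, y) = (0.652484, -1.867600), (dx/dtau, dy/dtau) = (1.234113, -2.324890); Gamma_xxx = 0.000000, Gamma_xxy = 0.000000, Gamma_xyy = 0.392824, Gamma_yxx = 0.000000, Gamma_yxy = -0.119796, Gamma_yyy = 0.000000; k4 = (1.234113, -2.324890, -2.123259, -0.687433)
  Y <- Y + (h/6)(k1 + 2k2 + 2k3 + k4): x = 0.6526, y = -1.8677, dx/dtau = 1.2341, dy/dtau = -2.3249


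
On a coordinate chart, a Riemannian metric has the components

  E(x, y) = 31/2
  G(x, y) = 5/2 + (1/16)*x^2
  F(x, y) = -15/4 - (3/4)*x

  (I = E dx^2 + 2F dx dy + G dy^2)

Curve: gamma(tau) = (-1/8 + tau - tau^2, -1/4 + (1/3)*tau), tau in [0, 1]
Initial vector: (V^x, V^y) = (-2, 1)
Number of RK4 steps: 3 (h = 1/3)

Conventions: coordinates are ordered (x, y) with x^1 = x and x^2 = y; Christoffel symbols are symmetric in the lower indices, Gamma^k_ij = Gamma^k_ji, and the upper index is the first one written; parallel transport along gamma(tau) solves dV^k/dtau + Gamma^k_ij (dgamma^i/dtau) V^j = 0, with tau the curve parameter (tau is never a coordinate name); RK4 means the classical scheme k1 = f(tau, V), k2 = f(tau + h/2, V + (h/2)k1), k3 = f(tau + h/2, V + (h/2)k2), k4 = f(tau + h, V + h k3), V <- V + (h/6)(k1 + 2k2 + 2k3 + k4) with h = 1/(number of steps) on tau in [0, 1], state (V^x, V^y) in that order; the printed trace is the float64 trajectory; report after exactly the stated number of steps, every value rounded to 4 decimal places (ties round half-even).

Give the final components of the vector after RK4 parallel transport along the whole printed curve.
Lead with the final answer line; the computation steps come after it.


Answer: V^x = -1.9997, V^y = 1.0012

gamma'(tau) = (1 - 2*tau, 1/3); f(tau, V)^k = -Gamma^k_ij(gamma(tau)) gamma'^i(tau) V^j; h = 1/3; intermediate values shown to 6 dp
curve data and Christoffel symbols at the stage parameters:
  tau = 0.000000: gamma = (-0.125000, -0.250000), gamma' = (1.000000, 0.333333); Gamma_xxx = -0.107973, Gamma_xxy = -0.001125, Gamma_xyy = 0.000769, Gamma_yxx = -0.457732, Gamma_yxy = -0.004768, Gamma_yyy = 0.001125
  tau = 0.166667: gamma = (0.013889, -0.194444), gamma' = (0.666667, 0.333333); Gamma_xxx = -0.114603, Gamma_xxy = 0.000133, Gamma_xyy = -0.000088, Gamma_yxx = -0.472379, Gamma_yxy = 0.000547, Gamma_yyy = -0.000133
  tau = 0.333333: gamma = (0.097222, -0.138889), gamma' = (0.333333, 0.333333); Gamma_xxx = -0.118751, Gamma_xxy = 0.000962, Gamma_xyy = -0.000629, Gamma_yxx = -0.481477, Gamma_yxy = 0.003901, Gamma_yyy = -0.000962
  tau = 0.500000: gamma = (0.125000, -0.083333), gamma' = (0.000000, 0.333333); Gamma_xxx = -0.120164, Gamma_xxy = 0.001252, Gamma_xyy = -0.000814, Gamma_yxx = -0.484562, Gamma_yxy = 0.005048, Gamma_yyy = -0.001252
  tau = 0.666667: gamma = (0.097222, -0.027778), gamma' = (-0.333333, 0.333333); Gamma_xxx = -0.118751, Gamma_xxy = 0.000962, Gamma_xyy = -0.000629, Gamma_yxx = -0.481477, Gamma_yxy = 0.003901, Gamma_yyy = -0.000962
  tau = 0.833333: gamma = (0.013889, 0.027778), gamma' = (-0.666667, 0.333333); Gamma_xxx = -0.114603, Gamma_xxy = 0.000133, Gamma_xyy = -0.000088, Gamma_yxx = -0.472379, Gamma_yxy = 0.000547, Gamma_yyy = -0.000133
  tau = 1.000000: gamma = (-0.125000, 0.083333), gamma' = (-1.000000, 0.333333); Gamma_xxx = -0.107973, Gamma_xxy = -0.001125, Gamma_xyy = 0.000769, Gamma_yxx = -0.457732, Gamma_yxy = -0.004768, Gamma_yyy = 0.001125
step 0: V^x = -2.0000, V^y = 1.0000
step 1: k1 = (-0.215828, -0.914249), k2 = (-0.155512, -0.641068), k3 = (-0.154747, -0.637918), k4 = (-0.080639, -0.327367); V <- V + (h/6)(k1 + 2k2 + 2k3 + k4): V^x = -2.0509, V^y = 0.7889
step 2: k1 = (-0.080614, -0.327267), k2 = (0.001061, 0.003780), k3 = (0.001070, 0.003780), k4 = (0.082247, 0.333051); V <- V + (h/6)(k1 + 2k2 + 2k3 + k4): V^x = -2.0506, V^y = 0.7901
step 3: k1 = (0.082248, 0.333055), k2 = (0.155813, 0.642179), k3 = (0.154882, 0.638337), k4 = (0.213702, 0.906666); V <- V + (h/6)(k1 + 2k2 + 2k3 + k4): V^x = -1.9997, V^y = 1.0012


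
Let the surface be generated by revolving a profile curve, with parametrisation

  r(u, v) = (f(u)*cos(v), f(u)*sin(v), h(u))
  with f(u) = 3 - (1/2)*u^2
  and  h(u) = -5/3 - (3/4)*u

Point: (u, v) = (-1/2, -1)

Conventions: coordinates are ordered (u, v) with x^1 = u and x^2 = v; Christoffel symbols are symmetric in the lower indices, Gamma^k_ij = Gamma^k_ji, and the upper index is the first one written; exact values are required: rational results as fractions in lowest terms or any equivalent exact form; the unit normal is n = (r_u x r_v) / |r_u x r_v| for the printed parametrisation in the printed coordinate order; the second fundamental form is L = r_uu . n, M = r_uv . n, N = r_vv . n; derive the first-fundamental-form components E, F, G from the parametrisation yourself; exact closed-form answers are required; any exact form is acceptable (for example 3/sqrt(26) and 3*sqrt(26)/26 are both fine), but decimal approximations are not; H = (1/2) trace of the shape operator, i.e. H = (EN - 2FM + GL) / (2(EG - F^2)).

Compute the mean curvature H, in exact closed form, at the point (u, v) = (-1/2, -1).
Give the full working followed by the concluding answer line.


f = 23/8, f' = 1/2, f'' = -1, h' = -3/4, h'' = 0
E = 13/16, F = 0, G = 529/64; answer radicand W^2 = 13/16
unnormalised second-form numerators: l = -3/4, m = 0, n = -69/32; L = l/sqrt(13/16), and similarly M = m/sqrt(W^2), N = n/sqrt(W^2)
H = (E*n - 2*F*m + G*l) / (2*(EG - F^2)*sqrt(W^2)); E*n - 2*F*m + G*l = -4071/512, EG - F^2 = 6877/1024, so H = (-177/299)/sqrt(13/16)

Answer: H = -708*sqrt(13)/3887


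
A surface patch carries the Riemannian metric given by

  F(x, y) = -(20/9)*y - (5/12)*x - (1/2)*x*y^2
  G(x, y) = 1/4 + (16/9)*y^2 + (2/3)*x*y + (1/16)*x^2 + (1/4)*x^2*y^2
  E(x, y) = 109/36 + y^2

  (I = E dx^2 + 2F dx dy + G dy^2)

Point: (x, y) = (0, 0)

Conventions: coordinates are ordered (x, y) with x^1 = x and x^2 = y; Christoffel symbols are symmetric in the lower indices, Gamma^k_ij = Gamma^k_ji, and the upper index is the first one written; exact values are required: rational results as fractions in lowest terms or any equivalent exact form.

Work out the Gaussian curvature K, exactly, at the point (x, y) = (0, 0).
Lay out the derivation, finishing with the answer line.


E = 109/36, F = 0, G = 1/4, EG - F^2 = 109/144 at the point
E_x = 0, E_y = 0, F_x = -5/12, F_y = -20/9, G_x = 0, G_y = 0
E_yy = 2, F_xy = 0, G_xx = 1/8
By Brioschi, K is (det M1 - det M2) divided by (EG - F^2) squared.
M1 = [[-E_yy/2 + F_xy - G_xx/2, E_x/2, F_x - E_y/2], [F_y - G_x/2, E, F], [G_y/2, F, G]] = [[-17/16, 0, -5/12], [-20/9, 109/36, 0], [0, 0, 1/4]]; det M1 = -1853/2304
M2 = [[0, E_y/2, G_x/2], [E_y/2, E, F], [G_x/2, F, G]] = [[0, 0, 0], [0, 109/36, 0], [0, 0, 1/4]]; det M2 = 0
det M1 - det M2 = -1853/2304; K = -1853/2304 / (109/144)^2 = -153/109

Answer: K = -153/109


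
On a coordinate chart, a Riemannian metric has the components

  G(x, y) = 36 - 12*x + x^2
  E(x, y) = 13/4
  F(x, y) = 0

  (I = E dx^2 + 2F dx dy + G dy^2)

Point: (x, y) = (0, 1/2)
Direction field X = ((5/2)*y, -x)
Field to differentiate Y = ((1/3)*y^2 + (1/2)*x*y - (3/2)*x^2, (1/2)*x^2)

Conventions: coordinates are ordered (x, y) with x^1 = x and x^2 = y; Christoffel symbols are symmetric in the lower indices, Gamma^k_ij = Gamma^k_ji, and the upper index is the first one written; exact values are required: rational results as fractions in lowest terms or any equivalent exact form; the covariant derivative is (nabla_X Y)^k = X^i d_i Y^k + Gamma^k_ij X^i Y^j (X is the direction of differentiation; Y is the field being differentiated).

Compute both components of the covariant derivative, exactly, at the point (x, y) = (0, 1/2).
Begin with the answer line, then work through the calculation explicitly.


Answer: (nabla_X Y)^x = 5/16, (nabla_X Y)^y = 0

E = 13/4, F = 0, G = 36 at the point
E_x = 0, E_y = 0, F_x = 0, F_y = 0, G_x = -12, G_y = 0
EG - F^2 = 117;  g^inv = (1/117) * [[36, 0], [0, 13/4]]
first-kind symbols [ij,l] = (1/2)(d_i g_jl + d_j g_il - d_l g_ij): [xx,x] = E_x/2 = 0, [xx,y] = F_x - E_y/2 = 0, [xy,x] = E_y/2 = 0, [xy,y] = G_x/2 = -6, [yy,x] = F_y - G_x/2 = 6, [yy,y] = G_y/2 = 0
Gamma^x_ij = (G*[ij,x] - F*[ij,y])/(EG - F^2), Gamma^y_ij = (E*[ij,y] - F*[ij,x])/(EG - F^2)
Gamma_xxx = 0, Gamma_xxy = 0, Gamma_xyy = 24/13, Gamma_yxx = 0, Gamma_yxy = -1/6, Gamma_yyy = 0
X = (5/4, 0), Y = (1/12, 0) at the point


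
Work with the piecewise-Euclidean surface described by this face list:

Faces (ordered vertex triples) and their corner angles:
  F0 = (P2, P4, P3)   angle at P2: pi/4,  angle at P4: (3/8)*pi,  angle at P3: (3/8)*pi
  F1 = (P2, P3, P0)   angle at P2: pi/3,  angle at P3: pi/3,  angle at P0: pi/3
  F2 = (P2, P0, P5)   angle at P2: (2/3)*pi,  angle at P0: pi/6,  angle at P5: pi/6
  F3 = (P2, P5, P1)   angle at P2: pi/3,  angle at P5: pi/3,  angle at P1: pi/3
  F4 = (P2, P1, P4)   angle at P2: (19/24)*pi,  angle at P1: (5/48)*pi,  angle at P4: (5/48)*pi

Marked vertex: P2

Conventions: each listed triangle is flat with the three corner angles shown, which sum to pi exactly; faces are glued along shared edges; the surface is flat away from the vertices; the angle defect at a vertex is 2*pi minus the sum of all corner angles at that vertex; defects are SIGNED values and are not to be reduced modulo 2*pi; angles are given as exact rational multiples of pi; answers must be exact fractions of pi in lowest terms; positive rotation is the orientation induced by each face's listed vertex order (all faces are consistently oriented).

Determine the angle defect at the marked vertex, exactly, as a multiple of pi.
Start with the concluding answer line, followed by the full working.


Answer: defect(P2) = (-3/8)*pi

Sum of corner angles at P2: (19/8)*pi
defect = 2*pi - (19/8)*pi
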